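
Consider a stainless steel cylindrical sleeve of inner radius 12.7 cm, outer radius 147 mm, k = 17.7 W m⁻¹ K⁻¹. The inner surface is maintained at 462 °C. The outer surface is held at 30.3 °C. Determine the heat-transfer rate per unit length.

Q' = 328 kW/m

Q' = 2πk·ΔT/ln(r₂/r₁) = 2π × 17.7 × 431.7 / ln(0.147/0.127) = 3.28×10^5 W/m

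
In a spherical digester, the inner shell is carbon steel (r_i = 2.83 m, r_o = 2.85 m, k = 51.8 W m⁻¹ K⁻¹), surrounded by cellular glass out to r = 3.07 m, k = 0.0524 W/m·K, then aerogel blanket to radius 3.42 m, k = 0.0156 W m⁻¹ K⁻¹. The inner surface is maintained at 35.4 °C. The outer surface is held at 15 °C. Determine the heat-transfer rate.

Q = 98.0 W

Series thermal resistances, inner to outer:
  R_carbon steel = (1/2.83 − 1/2.85)/(4πk) = 0.002480/(4π·51.8) = 3.809×10^-6 K/W
  R_cellular glass = (1/2.85 − 1/3.07)/(4πk) = 0.02514/(4π·0.0524) = 0.03819 K/W
  R_aerogel blanket = (1/3.07 − 1/3.42)/(4πk) = 0.03334/(4π·0.0156) = 0.1700 K/W
ΣR = 3.809×10^-6 + 0.03819 + 0.1700 = 0.2082 K/W
Q = ΔT/ΣR = (35.4 °C − 15 °C)/0.2082 = 98.0 W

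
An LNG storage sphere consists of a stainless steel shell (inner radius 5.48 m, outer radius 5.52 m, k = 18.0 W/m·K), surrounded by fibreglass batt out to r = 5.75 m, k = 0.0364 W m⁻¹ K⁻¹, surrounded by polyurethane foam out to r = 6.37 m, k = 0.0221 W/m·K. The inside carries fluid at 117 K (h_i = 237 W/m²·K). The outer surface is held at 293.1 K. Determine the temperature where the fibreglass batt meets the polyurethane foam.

T = 153 K

Treat each layer as a resistance in series:
  R_conv,in = 1/(4πr²h) = 1/(4π·5.48²·237) = 1.118×10^-5 K/W
  R_stainless steel = (1/5.48 − 1/5.52)/(4πk) = 0.001322/(4π·18.0) = 5.846×10^-6 K/W
  R_fibreglass batt = (1/5.52 − 1/5.75)/(4πk) = 0.007246/(4π·0.0364) = 0.01584 K/W
  R_polyurethane foam = (1/5.75 − 1/6.37)/(4πk) = 0.01693/(4π·0.0221) = 0.06095 K/W
ΣR = 1.118×10^-5 + 5.846×10^-6 + 0.01584 + 0.06095 = 0.07681 K/W
Q = ΔT/ΣR = (117 K − 293.1 K)/0.07681 = -2293 W
From the inner boundary to the fibreglass batt/polyurethane foam interface, ΣR_partial = 0.01586 K/W.
T_interface = T_in − Q·ΣR_partial = 117 K − (-2293)(0.01586) = 153 K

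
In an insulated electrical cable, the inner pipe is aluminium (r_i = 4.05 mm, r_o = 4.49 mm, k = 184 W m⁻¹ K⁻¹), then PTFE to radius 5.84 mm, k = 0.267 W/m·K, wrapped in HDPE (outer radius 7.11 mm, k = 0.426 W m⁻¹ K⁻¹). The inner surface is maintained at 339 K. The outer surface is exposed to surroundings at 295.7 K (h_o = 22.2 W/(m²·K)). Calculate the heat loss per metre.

Q' = 35.0 W/m

Treat each layer as a resistance in series:
  R'_aluminium = ln(0.00449/0.00405)/(2πk) = 0.1031/(2π·184) = 8.921×10^-5 m·K/W
  R'_PTFE = ln(0.00584/0.00449)/(2πk) = 0.2629/(2π·0.267) = 0.1567 m·K/W
  R'_HDPE = ln(0.00711/0.00584)/(2πk) = 0.1968/(2π·0.426) = 0.07351 m·K/W
  R'_conv,out = 1/(2πr h) = 1/(2π·0.00711·22.2) = 1.008 m·K/W
ΣR = 8.921×10^-5 + 0.1567 + 0.07351 + 1.008 = 1.238 m·K/W
Q' = ΔT/ΣR = (339 K − 295.7 K)/1.238 = 35.0 W/m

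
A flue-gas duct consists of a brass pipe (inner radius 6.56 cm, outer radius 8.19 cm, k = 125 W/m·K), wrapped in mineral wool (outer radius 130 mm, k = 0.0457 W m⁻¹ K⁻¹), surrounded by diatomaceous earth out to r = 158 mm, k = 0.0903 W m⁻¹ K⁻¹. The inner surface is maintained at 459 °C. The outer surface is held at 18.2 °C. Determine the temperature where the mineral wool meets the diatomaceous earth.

T = 95.8 °C

Treat each layer as a resistance in series:
  R'_brass = ln(0.0819/0.0656)/(2πk) = 0.2219/(2π·125) = 2.826×10^-4 m·K/W
  R'_mineral wool = ln(0.130/0.0819)/(2πk) = 0.4620/(2π·0.0457) = 1.609 m·K/W
  R'_diatomaceous earth = ln(0.158/0.130)/(2πk) = 0.1951/(2π·0.0903) = 0.3438 m·K/W
ΣR = 2.826×10^-4 + 1.609 + 0.3438 = 1.953 m·K/W
Q' = ΔT/ΣR = (459 °C − 18.2 °C)/1.953 = 225.7 W/m
From the inner boundary to the mineral wool/diatomaceous earth interface, ΣR_partial = 1.609 m·K/W.
T_interface = T_in − Q'·ΣR_partial = 459 °C − (225.7)(1.609) = 95.8 °C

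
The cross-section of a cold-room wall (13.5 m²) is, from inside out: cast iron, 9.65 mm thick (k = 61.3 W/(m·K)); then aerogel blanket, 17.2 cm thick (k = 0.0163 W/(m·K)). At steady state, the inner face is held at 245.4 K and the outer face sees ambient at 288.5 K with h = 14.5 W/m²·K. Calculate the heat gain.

Treat each layer as a resistance in series:
  R_cast iron = L/(kA) = 0.00965/(61.3·13.5) = 1.166×10^-5 K/W
  R_aerogel blanket = L/(kA) = 0.172/(0.0163·13.5) = 0.7816 K/W
  R_conv,out = 1/(hA) = 1/(14.5·13.5) = 0.005109 K/W
ΣR = 1.166×10^-5 + 0.7816 + 0.005109 = 0.7867 K/W
Q = ΔT/ΣR = (245.4 K − 288.5 K)/0.7867 = -54.8 W
(Negative Q ⇒ heat flows inward; heat gain = 54.8 W.)

Q = 54.8 W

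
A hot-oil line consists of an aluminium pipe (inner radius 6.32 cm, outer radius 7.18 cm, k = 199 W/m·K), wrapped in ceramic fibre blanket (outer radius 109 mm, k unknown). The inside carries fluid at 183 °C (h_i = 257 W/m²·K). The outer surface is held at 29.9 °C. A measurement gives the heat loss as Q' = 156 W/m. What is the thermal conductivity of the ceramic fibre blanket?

k = 0.0684 W/m·K

ΣR = ΔT/Q' = |183 − 29.9|/156 = 0.9814 m·K/W
Known resistances:
  R'_conv,in = 1/(2πr h) = 1/(2π·0.0632·257) = 0.009799 m·K/W
  R'_aluminium = ln(0.0718/0.0632)/(2πk) = 0.1276/(2π·199) = 1.020×10^-4 m·K/W
R_ceramic fibre blanket = ΣR − ΣR_known = 0.9814 − 0.009901 = 0.9715 m·K/W
ln(r₂/r₁)/(2πk) = 0.9715 ⇒ k = 0.4175/(2π·0.9715) = 0.0684 W/m·K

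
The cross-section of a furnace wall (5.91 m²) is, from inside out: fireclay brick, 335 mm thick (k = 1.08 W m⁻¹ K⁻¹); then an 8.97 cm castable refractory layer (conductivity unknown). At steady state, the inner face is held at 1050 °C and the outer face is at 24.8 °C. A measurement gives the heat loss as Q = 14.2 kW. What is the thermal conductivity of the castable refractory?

k = 0.770 W/m·K

ΣR = ΔT/Q = |1050 − 24.8|/14200 = 0.07220 K/W
Known resistances:
  R_fireclay brick = L/(kA) = 0.335/(1.08·5.91) = 0.05248 K/W
R_castable refractory = ΣR − ΣR_known = 0.07220 − 0.05248 = 0.01972 K/W
L/(kA) = 0.01972 ⇒ k = 0.0897/(0.01972·5.91) = 0.770 W/m·K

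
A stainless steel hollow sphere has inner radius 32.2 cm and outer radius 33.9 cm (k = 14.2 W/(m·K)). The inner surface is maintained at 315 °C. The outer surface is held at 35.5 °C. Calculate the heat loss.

Q = 4πk·ΔT/(1/r₁ − 1/r₂) = 4π × 14.2 × 279.5 / (1/0.322 − 1/0.339) = 3.20×10^5 W

Q = 3.20×10^5 W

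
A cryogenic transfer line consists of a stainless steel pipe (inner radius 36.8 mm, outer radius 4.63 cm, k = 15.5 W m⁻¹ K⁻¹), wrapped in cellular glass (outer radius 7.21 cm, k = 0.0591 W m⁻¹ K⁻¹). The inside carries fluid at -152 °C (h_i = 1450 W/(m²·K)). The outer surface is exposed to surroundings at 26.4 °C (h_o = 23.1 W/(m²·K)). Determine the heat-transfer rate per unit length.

Q' = 138 W/m

Series thermal resistances, inner to outer:
  R'_conv,in = 1/(2πr h) = 1/(2π·0.0368·1450) = 0.002983 m·K/W
  R'_stainless steel = ln(0.0463/0.0368)/(2πk) = 0.2296/(2π·15.5) = 0.002358 m·K/W
  R'_cellular glass = ln(0.0721/0.0463)/(2πk) = 0.4429/(2π·0.0591) = 1.193 m·K/W
  R'_conv,out = 1/(2πr h) = 1/(2π·0.0721·23.1) = 0.09556 m·K/W
ΣR = 0.002983 + 0.002358 + 1.193 + 0.09556 = 1.294 m·K/W
Q' = ΔT/ΣR = (-152 °C − 26.4 °C)/1.294 = -138 W/m
(Negative Q' ⇒ heat flows inward; heat gain = 138 W/m.)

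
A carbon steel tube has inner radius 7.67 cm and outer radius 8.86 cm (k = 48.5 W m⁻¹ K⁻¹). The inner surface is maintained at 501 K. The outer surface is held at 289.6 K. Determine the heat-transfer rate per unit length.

Q' = 4.47×10^5 W/m

Q' = 2πk·ΔT/ln(r₂/r₁) = 2π × 48.5 × 211.4 / ln(0.0886/0.0767) = 4.47×10^5 W/m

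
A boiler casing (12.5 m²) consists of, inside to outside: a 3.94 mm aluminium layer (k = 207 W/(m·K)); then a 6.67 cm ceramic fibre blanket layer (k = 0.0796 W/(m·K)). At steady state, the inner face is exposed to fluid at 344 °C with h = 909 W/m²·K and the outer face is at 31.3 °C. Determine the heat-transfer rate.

Q = 4.66 kW

Treat each layer as a resistance in series:
  R_conv,in = 1/(hA) = 1/(909·12.5) = 8.801×10^-5 K/W
  R_aluminium = L/(kA) = 0.00394/(207·12.5) = 1.523×10^-6 K/W
  R_ceramic fibre blanket = L/(kA) = 0.0667/(0.0796·12.5) = 0.06704 K/W
ΣR = 8.801×10^-5 + 1.523×10^-6 + 0.06704 = 0.06713 K/W
Q = ΔT/ΣR = (344 °C − 31.3 °C)/0.06713 = 4660 W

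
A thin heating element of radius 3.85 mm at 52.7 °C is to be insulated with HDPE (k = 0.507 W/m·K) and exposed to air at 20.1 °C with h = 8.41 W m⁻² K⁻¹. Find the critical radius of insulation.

r_cr = 6.03 cm

For a cylinder, r_cr = k_ins/h = 0.507/8.41 = 0.0603 m = 6.03 cm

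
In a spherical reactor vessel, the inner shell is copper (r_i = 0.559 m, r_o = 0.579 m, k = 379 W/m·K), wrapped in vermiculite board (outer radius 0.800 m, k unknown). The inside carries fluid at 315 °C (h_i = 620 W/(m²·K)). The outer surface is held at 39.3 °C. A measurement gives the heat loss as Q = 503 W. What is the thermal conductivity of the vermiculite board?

ΣR = ΔT/Q = |315 − 39.3|/503 = 0.5481 K/W
Known resistances:
  R_conv,in = 1/(4πr²h) = 1/(4π·0.559²·620) = 4.107×10^-4 K/W
  R_copper = (1/0.559 − 1/0.579)/(4πk) = 0.06179/(4π·379) = 1.297×10^-5 K/W
R_vermiculite board = ΣR − ΣR_known = 0.5481 − 4.237×10^-4 = 0.5477 K/W
(1/r₁−1/r₂)/(4πk) = 0.5477 ⇒ k = 0.4771/(4π·0.5477) = 0.0693 W/m·K

k = 0.0693 W/m·K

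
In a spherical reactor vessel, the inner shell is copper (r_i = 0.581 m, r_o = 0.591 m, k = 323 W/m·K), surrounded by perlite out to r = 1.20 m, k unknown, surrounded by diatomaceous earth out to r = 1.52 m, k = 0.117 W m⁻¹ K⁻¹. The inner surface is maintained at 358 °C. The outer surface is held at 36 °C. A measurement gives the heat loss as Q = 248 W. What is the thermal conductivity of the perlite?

k = 0.0580 W/m·K

ΣR = ΔT/Q = |358 − 36|/248 = 1.298 K/W
Known resistances:
  R_copper = (1/0.581 − 1/0.591)/(4πk) = 0.02912/(4π·323) = 7.175×10^-6 K/W
  R_diatomaceous earth = (1/1.20 − 1/1.52)/(4πk) = 0.1754/(4π·0.117) = 0.1193 K/W
R_perlite = ΣR − ΣR_known = 1.298 − 0.1193 = 1.179 K/W
(1/r₁−1/r₂)/(4πk) = 1.179 ⇒ k = 0.8587/(4π·1.179) = 0.0580 W/m·K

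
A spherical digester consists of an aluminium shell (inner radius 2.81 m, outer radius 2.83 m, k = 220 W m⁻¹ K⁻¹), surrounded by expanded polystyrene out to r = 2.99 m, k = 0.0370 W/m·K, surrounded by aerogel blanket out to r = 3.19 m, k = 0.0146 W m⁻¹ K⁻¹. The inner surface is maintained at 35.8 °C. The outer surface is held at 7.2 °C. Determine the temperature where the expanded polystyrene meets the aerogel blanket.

Series thermal resistances, inner to outer:
  R_aluminium = (1/2.81 − 1/2.83)/(4πk) = 0.002515/(4π·220) = 9.097×10^-7 K/W
  R_expanded polystyrene = (1/2.83 − 1/2.99)/(4πk) = 0.01891/(4π·0.0370) = 0.04067 K/W
  R_aerogel blanket = (1/2.99 − 1/3.19)/(4πk) = 0.02097/(4π·0.0146) = 0.1143 K/W
ΣR = 9.097×10^-7 + 0.04067 + 0.1143 = 0.1550 K/W
Q = ΔT/ΣR = (35.8 °C − 7.2 °C)/0.1550 = 184.5 W
From the inner boundary to the expanded polystyrene/aerogel blanket interface, ΣR_partial = 0.04067 K/W.
T_interface = T_in − Q·ΣR_partial = 35.8 °C − (184.5)(0.04067) = 28.3 °C

T = 28.3 °C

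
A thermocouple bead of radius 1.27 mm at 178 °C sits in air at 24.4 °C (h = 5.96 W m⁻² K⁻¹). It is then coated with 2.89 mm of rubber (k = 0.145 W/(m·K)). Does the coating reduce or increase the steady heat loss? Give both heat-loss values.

increases: 0.0186 → 0.143 W

Critical radius for a sphere: r_cr = 2k/h = 0.0487 m = 4.87 cm.
Outer radius after coating: r₂ = 0.00127 + 0.00289 = 0.00416 m.
Since r₁ < r_cr and r₂ ≤ r_cr, the coating moves toward the maximum at r_cr — heat loss rises.
Bare: R = 1/(4πr₁²h) = 8278 K/W; Q = 153.6/8278 = 0.0186 W.
Coated: R = R_cond + R_conv = 1072 K/W; Q = 153.6/1072 = 0.143 W.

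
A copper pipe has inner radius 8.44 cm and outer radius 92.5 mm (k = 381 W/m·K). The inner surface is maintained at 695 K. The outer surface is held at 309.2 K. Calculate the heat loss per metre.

Q' = 2πk·ΔT/ln(r₂/r₁) = 2π × 381 × 385.8 / ln(0.0925/0.0844) = 1.01×10^7 W/m

Q' = 1.01×10^7 W/m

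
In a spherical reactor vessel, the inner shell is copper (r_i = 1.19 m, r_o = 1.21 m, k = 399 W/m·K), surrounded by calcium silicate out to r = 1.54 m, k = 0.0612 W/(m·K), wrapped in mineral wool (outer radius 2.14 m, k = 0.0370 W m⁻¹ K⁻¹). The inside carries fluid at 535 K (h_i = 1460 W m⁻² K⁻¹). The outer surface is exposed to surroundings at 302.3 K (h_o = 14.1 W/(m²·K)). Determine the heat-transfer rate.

Resistance network (inner→outer):
  R_conv,in = 1/(4πr²h) = 1/(4π·1.19²·1460) = 3.849×10^-5 K/W
  R_copper = (1/1.19 − 1/1.21)/(4πk) = 0.01389/(4π·399) = 2.770×10^-6 K/W
  R_calcium silicate = (1/1.21 − 1/1.54)/(4πk) = 0.1771/(4π·0.0612) = 0.2303 K/W
  R_mineral wool = (1/1.54 − 1/2.14)/(4πk) = 0.1821/(4π·0.0370) = 0.3916 K/W
  R_conv,out = 1/(4πr²h) = 1/(4π·2.14²·14.1) = 0.001232 K/W
ΣR = 3.849×10^-5 + 2.770×10^-6 + 0.2303 + 0.3916 + 0.001232 = 0.6232 K/W
Q = ΔT/ΣR = (535 K − 302.3 K)/0.6232 = 373 W

Q = 373 W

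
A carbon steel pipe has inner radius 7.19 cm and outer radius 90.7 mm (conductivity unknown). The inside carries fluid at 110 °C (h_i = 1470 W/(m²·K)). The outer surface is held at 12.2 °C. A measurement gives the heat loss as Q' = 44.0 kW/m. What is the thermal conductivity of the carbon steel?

k = 51.6 W/m·K

ΣR = ΔT/Q' = |110 − 12.2|/44000 = 0.002223 m·K/W
Known resistances:
  R'_conv,in = 1/(2πr h) = 1/(2π·0.0719·1470) = 0.001506 m·K/W
R_carbon steel = ΣR − ΣR_known = 0.002223 − 0.001506 = 7.170×10^-4 m·K/W
ln(r₂/r₁)/(2πk) = 7.170×10^-4 ⇒ k = 0.2323/(2π·7.170×10^-4) = 51.6 W/m·K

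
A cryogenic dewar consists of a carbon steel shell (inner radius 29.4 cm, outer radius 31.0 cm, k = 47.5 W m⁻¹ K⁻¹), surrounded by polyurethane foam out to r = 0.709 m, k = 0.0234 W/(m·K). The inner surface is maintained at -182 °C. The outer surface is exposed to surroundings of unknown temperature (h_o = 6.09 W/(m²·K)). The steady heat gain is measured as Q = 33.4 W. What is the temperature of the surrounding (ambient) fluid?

Series resistances:
  R_carbon steel = (1/0.294 − 1/0.310)/(4πk) = 0.1756/(4π·47.5) = 2.941×10^-4 K/W
  R_polyurethane foam = (1/0.310 − 1/0.709)/(4πk) = 1.815/(4π·0.0234) = 6.174 K/W
  R_conv,out = 1/(4πr²h) = 1/(4π·0.709²·6.09) = 0.02599 K/W
ΣR = 6.200 K/W
ΔT = Q·ΣR = 33.4 × 6.200 = 207.1 K
Heat flows inward, so T_out = T_in + ΔT = -182 + 207.1 = 25.1 °C

T_out = 25.1 °C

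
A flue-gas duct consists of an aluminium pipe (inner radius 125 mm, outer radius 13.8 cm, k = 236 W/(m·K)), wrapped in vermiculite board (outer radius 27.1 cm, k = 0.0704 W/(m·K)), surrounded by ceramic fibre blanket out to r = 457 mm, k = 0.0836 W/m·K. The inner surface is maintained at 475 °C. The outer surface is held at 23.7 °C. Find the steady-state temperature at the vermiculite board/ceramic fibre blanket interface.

T = 202 °C

Resistance network (inner→outer):
  R'_aluminium = ln(0.138/0.125)/(2πk) = 0.09894/(2π·236) = 6.672×10^-5 m·K/W
  R'_vermiculite board = ln(0.271/0.138)/(2πk) = 0.6749/(2π·0.0704) = 1.526 m·K/W
  R'_ceramic fibre blanket = ln(0.457/0.271)/(2πk) = 0.5226/(2π·0.0836) = 0.9948 m·K/W
ΣR = 6.672×10^-5 + 1.526 + 0.9948 = 2.521 m·K/W
Q' = ΔT/ΣR = (475 °C − 23.7 °C)/2.521 = 179.0 W/m
From the inner boundary to the vermiculite board/ceramic fibre blanket interface, ΣR_partial = 1.526 m·K/W.
T_interface = T_in − Q'·ΣR_partial = 475 °C − (179.0)(1.526) = 202 °C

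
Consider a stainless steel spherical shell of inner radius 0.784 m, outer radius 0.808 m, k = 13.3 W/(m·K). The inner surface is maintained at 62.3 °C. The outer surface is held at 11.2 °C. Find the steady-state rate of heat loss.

Q = 4πk·ΔT/(1/r₁ − 1/r₂) = 4π × 13.3 × 51.1 / (1/0.784 − 1/0.808) = 2.25×10^5 W

Q = 225 kW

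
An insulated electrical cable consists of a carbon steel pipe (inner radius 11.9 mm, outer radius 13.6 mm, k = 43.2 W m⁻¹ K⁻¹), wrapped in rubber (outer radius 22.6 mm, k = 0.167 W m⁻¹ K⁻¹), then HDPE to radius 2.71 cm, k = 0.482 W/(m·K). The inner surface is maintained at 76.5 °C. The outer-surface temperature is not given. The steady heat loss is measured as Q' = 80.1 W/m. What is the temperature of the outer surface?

Sum the resistances:
  R'_carbon steel = ln(0.0136/0.0119)/(2πk) = 0.1335/(2π·43.2) = 4.919×10^-4 m·K/W
  R'_rubber = ln(0.0226/0.0136)/(2πk) = 0.5079/(2π·0.167) = 0.4840 m·K/W
  R'_HDPE = ln(0.0271/0.0226)/(2πk) = 0.1816/(2π·0.482) = 0.05996 m·K/W
ΣR = 0.5445 m·K/W
ΔT = Q'·ΣR = 80.1 × 0.5445 = 43.61 K
Heat flows outward, so T_out = T_in − ΔT = 76.5 − 43.61 = 32.9 °C

T_out = 32.9 °C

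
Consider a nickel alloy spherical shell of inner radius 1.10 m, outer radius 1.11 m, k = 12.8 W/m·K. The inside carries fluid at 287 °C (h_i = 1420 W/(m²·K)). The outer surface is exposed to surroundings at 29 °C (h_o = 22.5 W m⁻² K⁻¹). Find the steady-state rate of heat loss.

Q = 86900 W

Series thermal resistances, inner to outer:
  R_conv,in = 1/(4πr²h) = 1/(4π·1.10²·1420) = 4.631×10^-5 K/W
  R_nickel alloy = (1/1.10 − 1/1.11)/(4πk) = 0.008190/(4π·12.8) = 5.092×10^-5 K/W
  R_conv,out = 1/(4πr²h) = 1/(4π·1.11²·22.5) = 0.002871 K/W
ΣR = 4.631×10^-5 + 5.092×10^-5 + 0.002871 = 0.002968 K/W
Q = ΔT/ΣR = (287 °C − 29 °C)/0.002968 = 86900 W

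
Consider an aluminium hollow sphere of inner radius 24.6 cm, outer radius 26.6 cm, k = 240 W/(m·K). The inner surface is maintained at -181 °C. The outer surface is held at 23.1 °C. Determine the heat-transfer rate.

Q = 4πk·ΔT/(1/r₁ − 1/r₂) = 4π × 240 × 204.1 / (1/0.246 − 1/0.266) = 2.01×10^6 W

Q = 2.01×10^6 W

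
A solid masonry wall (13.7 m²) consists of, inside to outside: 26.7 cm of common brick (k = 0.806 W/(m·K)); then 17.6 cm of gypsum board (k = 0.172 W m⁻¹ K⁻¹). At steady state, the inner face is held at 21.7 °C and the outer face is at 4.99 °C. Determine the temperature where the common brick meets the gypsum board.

T = 17.6 °C

Series thermal resistances, inner to outer:
  R_common brick = L/(kA) = 0.267/(0.806·13.7) = 0.02418 K/W
  R_gypsum board = L/(kA) = 0.176/(0.172·13.7) = 0.07469 K/W
ΣR = 0.02418 + 0.07469 = 0.09887 K/W
Q = ΔT/ΣR = (21.7 °C − 4.99 °C)/0.09887 = 169.0 W
From the inner boundary to the common brick/gypsum board interface, ΣR_partial = 0.02418 K/W.
T_interface = T_in − Q·ΣR_partial = 21.7 °C − (169.0)(0.02418) = 17.6 °C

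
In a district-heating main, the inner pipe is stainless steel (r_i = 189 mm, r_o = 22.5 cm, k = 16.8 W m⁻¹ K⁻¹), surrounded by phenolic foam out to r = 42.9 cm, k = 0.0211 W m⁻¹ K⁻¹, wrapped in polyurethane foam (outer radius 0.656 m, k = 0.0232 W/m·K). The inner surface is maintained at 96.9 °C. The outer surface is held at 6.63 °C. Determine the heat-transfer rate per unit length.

Q' = 11.6 W/m

Series thermal resistances, inner to outer:
  R'_stainless steel = ln(0.225/0.189)/(2πk) = 0.1744/(2π·16.8) = 0.001652 m·K/W
  R'_phenolic foam = ln(0.429/0.225)/(2πk) = 0.6454/(2π·0.0211) = 4.868 m·K/W
  R'_polyurethane foam = ln(0.656/0.429)/(2πk) = 0.4247/(2π·0.0232) = 2.914 m·K/W
ΣR = 0.001652 + 4.868 + 2.914 = 7.784 m·K/W
Q' = ΔT/ΣR = (96.9 °C − 6.63 °C)/7.784 = 11.6 W/m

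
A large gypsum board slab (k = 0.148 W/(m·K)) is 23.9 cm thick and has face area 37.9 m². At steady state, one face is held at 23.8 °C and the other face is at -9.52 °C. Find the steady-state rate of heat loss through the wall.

Q = kA·ΔT/L = 0.148 × 37.9 × |23.8 °C − -9.52 °C| / 0.239 = 782 W

Q = 782 W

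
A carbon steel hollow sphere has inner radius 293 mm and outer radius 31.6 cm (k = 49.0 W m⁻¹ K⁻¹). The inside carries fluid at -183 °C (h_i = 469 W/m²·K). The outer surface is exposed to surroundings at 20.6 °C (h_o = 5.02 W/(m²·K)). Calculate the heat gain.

Q = 1260 W

Treat each layer as a resistance in series:
  R_conv,in = 1/(4πr²h) = 1/(4π·0.293²·469) = 0.001976 K/W
  R_carbon steel = (1/0.293 − 1/0.316)/(4πk) = 0.2484/(4π·49.0) = 4.034×10^-4 K/W
  R_conv,out = 1/(4πr²h) = 1/(4π·0.316²·5.02) = 0.1587 K/W
ΣR = 0.001976 + 4.034×10^-4 + 0.1587 = 0.1611 K/W
Q = ΔT/ΣR = (-183 °C − 20.6 °C)/0.1611 = -1260 W
(Negative Q ⇒ heat flows inward; heat gain = 1260 W.)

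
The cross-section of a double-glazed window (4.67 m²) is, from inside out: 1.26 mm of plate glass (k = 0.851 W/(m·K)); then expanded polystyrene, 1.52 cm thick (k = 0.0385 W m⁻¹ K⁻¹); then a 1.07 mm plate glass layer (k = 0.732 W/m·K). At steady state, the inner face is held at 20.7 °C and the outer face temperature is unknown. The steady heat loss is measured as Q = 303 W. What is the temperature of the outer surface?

Sum the resistances:
  R_plate glass = L/(kA) = 0.00126/(0.851·4.67) = 3.170×10^-4 K/W
  R_expanded polystyrene = L/(kA) = 0.0152/(0.0385·4.67) = 0.08454 K/W
  R_plate glass = L/(kA) = 0.00107/(0.732·4.67) = 3.130×10^-4 K/W
ΣR = 0.08517 K/W
ΔT = Q·ΣR = 303 × 0.08517 = 25.81 K
Heat flows outward, so T_out = T_in − ΔT = 20.7 − 25.81 = -5.11 °C

T_out = -5.11 °C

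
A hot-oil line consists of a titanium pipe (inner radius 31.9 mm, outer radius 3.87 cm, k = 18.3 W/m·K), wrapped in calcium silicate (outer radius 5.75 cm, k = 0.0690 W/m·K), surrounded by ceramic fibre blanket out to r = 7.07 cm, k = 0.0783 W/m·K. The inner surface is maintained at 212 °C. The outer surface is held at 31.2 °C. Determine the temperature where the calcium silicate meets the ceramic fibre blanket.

Treat each layer as a resistance in series:
  R'_titanium = ln(0.0387/0.0319)/(2πk) = 0.1932/(2π·18.3) = 0.001681 m·K/W
  R'_calcium silicate = ln(0.0575/0.0387)/(2πk) = 0.3959/(2π·0.0690) = 0.9133 m·K/W
  R'_ceramic fibre blanket = ln(0.0707/0.0575)/(2πk) = 0.2067/(2π·0.0783) = 0.4201 m·K/W
ΣR = 0.001681 + 0.9133 + 0.4201 = 1.335 m·K/W
Q' = ΔT/ΣR = (212 °C − 31.2 °C)/1.335 = 135.4 W/m
From the inner boundary to the calcium silicate/ceramic fibre blanket interface, ΣR_partial = 0.9150 m·K/W.
T_interface = T_in − Q'·ΣR_partial = 212 °C − (135.4)(0.9150) = 88.1 °C

T = 88.1 °C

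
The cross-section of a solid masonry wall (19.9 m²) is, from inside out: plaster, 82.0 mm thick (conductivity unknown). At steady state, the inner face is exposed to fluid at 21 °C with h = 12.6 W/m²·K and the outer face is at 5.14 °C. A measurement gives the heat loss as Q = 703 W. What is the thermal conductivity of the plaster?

k = 0.222 W/m·K

ΣR = ΔT/Q = |21 − 5.14|/703 = 0.02256 K/W
Known resistances:
  R_conv,in = 1/(hA) = 1/(12.6·19.9) = 0.003988 K/W
R_plaster = ΣR − ΣR_known = 0.02256 − 0.003988 = 0.01857 K/W
L/(kA) = 0.01857 ⇒ k = 0.0820/(0.01857·19.9) = 0.222 W/m·K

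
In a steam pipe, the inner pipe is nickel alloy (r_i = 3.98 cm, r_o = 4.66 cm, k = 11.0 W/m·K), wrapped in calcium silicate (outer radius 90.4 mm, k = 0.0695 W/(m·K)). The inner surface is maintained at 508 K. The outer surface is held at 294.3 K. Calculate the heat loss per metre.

Series thermal resistances, inner to outer:
  R'_nickel alloy = ln(0.0466/0.0398)/(2πk) = 0.1577/(2π·11.0) = 0.002282 m·K/W
  R'_calcium silicate = ln(0.0904/0.0466)/(2πk) = 0.6626/(2π·0.0695) = 1.517 m·K/W
ΣR = 0.002282 + 1.517 = 1.519 m·K/W
Q' = ΔT/ΣR = (508 K − 294.3 K)/1.519 = 141 W/m

Q' = 141 W/m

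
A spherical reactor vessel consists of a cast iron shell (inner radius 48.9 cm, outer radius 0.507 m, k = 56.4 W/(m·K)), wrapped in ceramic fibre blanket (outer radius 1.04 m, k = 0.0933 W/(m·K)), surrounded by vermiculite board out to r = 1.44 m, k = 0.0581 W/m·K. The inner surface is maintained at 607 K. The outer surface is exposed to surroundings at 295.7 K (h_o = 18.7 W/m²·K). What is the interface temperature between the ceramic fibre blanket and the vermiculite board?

Series thermal resistances, inner to outer:
  R_cast iron = (1/0.489 − 1/0.507)/(4πk) = 0.07260/(4π·56.4) = 1.024×10^-4 K/W
  R_ceramic fibre blanket = (1/0.507 − 1/1.04)/(4πk) = 1.011/(4π·0.0933) = 0.8622 K/W
  R_vermiculite board = (1/1.04 − 1/1.44)/(4πk) = 0.2671/(4π·0.0581) = 0.3658 K/W
  R_conv,out = 1/(4πr²h) = 1/(4π·1.44²·18.7) = 0.002052 K/W
ΣR = 1.024×10^-4 + 0.8622 + 0.3658 + 0.002052 = 1.230 K/W
Q = ΔT/ΣR = (607 K − 295.7 K)/1.230 = 253.1 W
From the inner boundary to the ceramic fibre blanket/vermiculite board interface, ΣR_partial = 0.8623 K/W.
T_interface = T_in − Q·ΣR_partial = 607 K − (253.1)(0.8623) = 389 K

T = 389 K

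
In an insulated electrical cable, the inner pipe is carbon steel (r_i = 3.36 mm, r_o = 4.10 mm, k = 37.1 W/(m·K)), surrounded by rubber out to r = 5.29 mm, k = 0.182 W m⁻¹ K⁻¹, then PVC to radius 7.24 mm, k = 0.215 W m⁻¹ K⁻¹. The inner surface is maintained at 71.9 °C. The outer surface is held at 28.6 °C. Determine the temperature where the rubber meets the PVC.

T = 50.7 °C

Series thermal resistances, inner to outer:
  R'_carbon steel = ln(0.00410/0.00336)/(2πk) = 0.1990/(2π·37.1) = 8.539×10^-4 m·K/W
  R'_rubber = ln(0.00529/0.00410)/(2πk) = 0.2548/(2π·0.182) = 0.2228 m·K/W
  R'_PVC = ln(0.00724/0.00529)/(2πk) = 0.3138/(2π·0.215) = 0.2323 m·K/W
ΣR = 8.539×10^-4 + 0.2228 + 0.2323 = 0.4560 m·K/W
Q' = ΔT/ΣR = (71.9 °C − 28.6 °C)/0.4560 = 94.96 W/m
From the inner boundary to the rubber/PVC interface, ΣR_partial = 0.2237 m·K/W.
T_interface = T_in − Q'·ΣR_partial = 71.9 °C − (94.96)(0.2237) = 50.7 °C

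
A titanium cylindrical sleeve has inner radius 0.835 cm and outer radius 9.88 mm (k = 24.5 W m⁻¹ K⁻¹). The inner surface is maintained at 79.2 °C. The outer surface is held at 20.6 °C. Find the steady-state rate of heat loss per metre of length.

Q' = 53.6 kW/m

Q' = 2πk·ΔT/ln(r₂/r₁) = 2π × 24.5 × 58.6 / ln(0.00988/0.00835) = 53600 W/m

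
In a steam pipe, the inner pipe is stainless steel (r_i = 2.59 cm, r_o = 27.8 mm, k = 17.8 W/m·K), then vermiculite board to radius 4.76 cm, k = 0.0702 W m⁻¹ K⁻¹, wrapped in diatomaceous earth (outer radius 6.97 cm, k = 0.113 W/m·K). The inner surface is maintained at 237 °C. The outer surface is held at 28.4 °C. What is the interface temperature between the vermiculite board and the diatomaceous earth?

Resistance network (inner→outer):
  R'_stainless steel = ln(0.0278/0.0259)/(2πk) = 0.07079/(2π·17.8) = 6.330×10^-4 m·K/W
  R'_vermiculite board = ln(0.0476/0.0278)/(2πk) = 0.5378/(2π·0.0702) = 1.219 m·K/W
  R'_diatomaceous earth = ln(0.0697/0.0476)/(2πk) = 0.3814/(2π·0.113) = 0.5371 m·K/W
ΣR = 6.330×10^-4 + 1.219 + 0.5371 = 1.757 m·K/W
Q' = ΔT/ΣR = (237 °C − 28.4 °C)/1.757 = 118.7 W/m
From the inner boundary to the vermiculite board/diatomaceous earth interface, ΣR_partial = 1.220 m·K/W.
T_interface = T_in − Q'·ΣR_partial = 237 °C − (118.7)(1.220) = 92.2 °C

T = 92.2 °C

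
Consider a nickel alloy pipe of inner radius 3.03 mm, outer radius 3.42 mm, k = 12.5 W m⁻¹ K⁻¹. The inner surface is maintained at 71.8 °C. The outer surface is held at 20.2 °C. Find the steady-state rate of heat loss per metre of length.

Q' = 33.5 kW/m

Q' = 2πk·ΔT/ln(r₂/r₁) = 2π × 12.5 × 51.6 / ln(0.00342/0.00303) = 33500 W/m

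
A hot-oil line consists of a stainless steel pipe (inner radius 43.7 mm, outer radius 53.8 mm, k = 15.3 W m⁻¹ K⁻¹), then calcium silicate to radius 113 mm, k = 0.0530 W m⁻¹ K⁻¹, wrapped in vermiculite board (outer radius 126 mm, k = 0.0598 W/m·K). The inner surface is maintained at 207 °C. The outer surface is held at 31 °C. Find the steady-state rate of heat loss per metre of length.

Q' = 69.8 W/m

Series thermal resistances, inner to outer:
  R'_stainless steel = ln(0.0538/0.0437)/(2πk) = 0.2079/(2π·15.3) = 0.002163 m·K/W
  R'_calcium silicate = ln(0.113/0.0538)/(2πk) = 0.7421/(2π·0.0530) = 2.229 m·K/W
  R'_vermiculite board = ln(0.126/0.113)/(2πk) = 0.1089/(2π·0.0598) = 0.2898 m·K/W
ΣR = 0.002163 + 2.229 + 0.2898 = 2.521 m·K/W
Q' = ΔT/ΣR = (207 °C − 31 °C)/2.521 = 69.8 W/m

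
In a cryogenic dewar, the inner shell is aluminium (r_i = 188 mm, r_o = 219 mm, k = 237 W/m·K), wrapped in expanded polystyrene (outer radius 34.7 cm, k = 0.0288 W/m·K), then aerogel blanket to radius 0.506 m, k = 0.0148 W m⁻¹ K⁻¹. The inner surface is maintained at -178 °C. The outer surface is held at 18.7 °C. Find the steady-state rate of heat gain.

Treat each layer as a resistance in series:
  R_aluminium = (1/0.188 − 1/0.219)/(4πk) = 0.7529/(4π·237) = 2.528×10^-4 K/W
  R_expanded polystyrene = (1/0.219 − 1/0.347)/(4πk) = 1.684/(4π·0.0288) = 4.654 K/W
  R_aerogel blanket = (1/0.347 − 1/0.506)/(4πk) = 0.9056/(4π·0.0148) = 4.869 K/W
ΣR = 2.528×10^-4 + 4.654 + 4.869 = 9.523 K/W
Q = ΔT/ΣR = (-178 °C − 18.7 °C)/9.523 = -20.7 W
(Negative Q ⇒ heat flows inward; heat gain = 20.7 W.)

Q = 20.7 W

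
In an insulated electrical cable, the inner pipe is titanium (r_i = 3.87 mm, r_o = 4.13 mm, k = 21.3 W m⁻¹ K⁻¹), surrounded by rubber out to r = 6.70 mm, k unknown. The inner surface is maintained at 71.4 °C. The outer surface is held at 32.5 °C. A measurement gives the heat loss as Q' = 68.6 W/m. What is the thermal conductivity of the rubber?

ΣR = ΔT/Q' = |71.4 − 32.5|/68.6 = 0.5671 m·K/W
Known resistances:
  R'_titanium = ln(0.00413/0.00387)/(2πk) = 0.06502/(2π·21.3) = 4.859×10^-4 m·K/W
R_rubber = ΣR − ΣR_known = 0.5671 − 4.859×10^-4 = 0.5666 m·K/W
ln(r₂/r₁)/(2πk) = 0.5666 ⇒ k = 0.4838/(2π·0.5666) = 0.136 W/m·K

k = 0.136 W/m·K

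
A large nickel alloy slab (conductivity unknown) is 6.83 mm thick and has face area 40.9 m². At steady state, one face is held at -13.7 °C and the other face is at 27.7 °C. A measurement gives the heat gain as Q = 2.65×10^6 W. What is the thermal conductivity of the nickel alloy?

k = 10.7 W/m·K

ΣR = ΔT/Q = |-13.7 − 27.7|/2.65×10^6 = 1.562×10^-5 K/W
L/(kA) = 1.562×10^-5 ⇒ k = 0.00683/(1.562×10^-5·40.9) = 10.7 W/m·K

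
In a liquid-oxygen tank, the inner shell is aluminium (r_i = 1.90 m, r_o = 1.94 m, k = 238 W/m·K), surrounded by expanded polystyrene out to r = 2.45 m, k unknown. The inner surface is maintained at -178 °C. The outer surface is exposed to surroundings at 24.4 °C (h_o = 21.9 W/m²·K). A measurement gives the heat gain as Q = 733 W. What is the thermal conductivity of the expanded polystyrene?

k = 0.0310 W/m·K

ΣR = ΔT/Q = |-178 − 24.4|/733 = 0.2761 K/W
Known resistances:
  R_aluminium = (1/1.90 − 1/1.94)/(4πk) = 0.01085/(4π·238) = 3.628×10^-6 K/W
  R_conv,out = 1/(4πr²h) = 1/(4π·2.45²·21.9) = 6.054×10^-4 K/W
R_expanded polystyrene = ΣR − ΣR_known = 0.2761 − 6.090×10^-4 = 0.2755 K/W
(1/r₁−1/r₂)/(4πk) = 0.2755 ⇒ k = 0.1073/(4π·0.2755) = 0.0310 W/m·K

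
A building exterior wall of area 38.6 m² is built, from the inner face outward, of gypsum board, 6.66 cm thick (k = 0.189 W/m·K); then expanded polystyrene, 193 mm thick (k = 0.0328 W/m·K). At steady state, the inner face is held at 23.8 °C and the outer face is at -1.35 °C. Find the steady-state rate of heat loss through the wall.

Q = 156 W

Series thermal resistances, inner to outer:
  R_gypsum board = L/(kA) = 0.0666/(0.189·38.6) = 0.009129 K/W
  R_expanded polystyrene = L/(kA) = 0.193/(0.0328·38.6) = 0.1524 K/W
ΣR = 0.009129 + 0.1524 = 0.1615 K/W
Q = ΔT/ΣR = (23.8 °C − -1.35 °C)/0.1615 = 156 W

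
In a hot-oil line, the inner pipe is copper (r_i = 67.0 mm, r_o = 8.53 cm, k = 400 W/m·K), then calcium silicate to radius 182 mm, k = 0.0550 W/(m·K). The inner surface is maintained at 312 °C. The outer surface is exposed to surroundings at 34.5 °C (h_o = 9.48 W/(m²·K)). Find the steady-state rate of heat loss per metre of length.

Q' = 121 W/m

Treat each layer as a resistance in series:
  R'_copper = ln(0.0853/0.0670)/(2πk) = 0.2415/(2π·400) = 9.608×10^-5 m·K/W
  R'_calcium silicate = ln(0.182/0.0853)/(2πk) = 0.7578/(2π·0.0550) = 2.193 m·K/W
  R'_conv,out = 1/(2πr h) = 1/(2π·0.182·9.48) = 0.09224 m·K/W
ΣR = 9.608×10^-5 + 2.193 + 0.09224 = 2.285 m·K/W
Q' = ΔT/ΣR = (312 °C − 34.5 °C)/2.285 = 121 W/m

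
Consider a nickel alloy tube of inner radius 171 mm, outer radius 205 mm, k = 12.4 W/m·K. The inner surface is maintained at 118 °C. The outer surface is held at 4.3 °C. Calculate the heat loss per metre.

Q' = 2πk·ΔT/ln(r₂/r₁) = 2π × 12.4 × 113.7 / ln(0.205/0.171) = 48800 W/m

Q' = 48800 W/m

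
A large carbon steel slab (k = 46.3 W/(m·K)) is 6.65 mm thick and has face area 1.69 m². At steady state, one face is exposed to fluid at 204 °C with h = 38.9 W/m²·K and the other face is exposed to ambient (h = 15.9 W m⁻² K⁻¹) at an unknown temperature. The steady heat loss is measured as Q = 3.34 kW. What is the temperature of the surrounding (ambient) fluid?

Sum the resistances:
  R_conv,in = 1/(hA) = 1/(38.9·1.69) = 0.01521 K/W
  R_carbon steel = L/(kA) = 0.00665/(46.3·1.69) = 8.499×10^-5 K/W
  R_conv,out = 1/(hA) = 1/(15.9·1.69) = 0.03721 K/W
ΣR = 0.05251 K/W
ΔT = Q·ΣR = 3340 × 0.05251 = 175.4 K
Heat flows outward, so T_out = T_in − ΔT = 204 − 175.4 = 28.6 °C

T_out = 28.6 °C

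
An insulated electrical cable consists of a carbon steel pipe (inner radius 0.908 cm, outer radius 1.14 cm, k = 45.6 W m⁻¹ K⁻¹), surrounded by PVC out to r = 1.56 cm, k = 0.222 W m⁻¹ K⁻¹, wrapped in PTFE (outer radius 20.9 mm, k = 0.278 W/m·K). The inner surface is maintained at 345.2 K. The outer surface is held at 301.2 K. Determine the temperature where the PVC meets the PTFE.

Resistance network (inner→outer):
  R'_carbon steel = ln(0.0114/0.00908)/(2πk) = 0.2275/(2π·45.6) = 7.942×10^-4 m·K/W
  R'_PVC = ln(0.0156/0.0114)/(2πk) = 0.3137/(2π·0.222) = 0.2249 m·K/W
  R'_PTFE = ln(0.0209/0.0156)/(2πk) = 0.2925/(2π·0.278) = 0.1674 m·K/W
ΣR = 7.942×10^-4 + 0.2249 + 0.1674 = 0.3931 m·K/W
Q' = ΔT/ΣR = (345.2 K − 301.2 K)/0.3931 = 111.9 W/m
From the inner boundary to the PVC/PTFE interface, ΣR_partial = 0.2257 m·K/W.
T_interface = T_in − Q'·ΣR_partial = 345.2 K − (111.9)(0.2257) = 319.9 K

T = 319.9 K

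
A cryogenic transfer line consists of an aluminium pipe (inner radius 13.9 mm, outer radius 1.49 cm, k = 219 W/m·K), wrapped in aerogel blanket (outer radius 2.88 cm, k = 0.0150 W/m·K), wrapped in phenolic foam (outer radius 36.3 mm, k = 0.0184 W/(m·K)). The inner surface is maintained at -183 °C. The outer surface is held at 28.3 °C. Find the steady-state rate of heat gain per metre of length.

Q' = 23.5 W/m

Treat each layer as a resistance in series:
  R'_aluminium = ln(0.0149/0.0139)/(2πk) = 0.06947/(2π·219) = 5.049×10^-5 m·K/W
  R'_aerogel blanket = ln(0.0288/0.0149)/(2πk) = 0.6590/(2π·0.0150) = 6.992 m·K/W
  R'_phenolic foam = ln(0.0363/0.0288)/(2πk) = 0.2314/(2π·0.0184) = 2.002 m·K/W
ΣR = 5.049×10^-5 + 6.992 + 2.002 = 8.994 m·K/W
Q' = ΔT/ΣR = (-183 °C − 28.3 °C)/8.994 = -23.5 W/m
(Negative Q' ⇒ heat flows inward; heat gain = 23.5 W/m.)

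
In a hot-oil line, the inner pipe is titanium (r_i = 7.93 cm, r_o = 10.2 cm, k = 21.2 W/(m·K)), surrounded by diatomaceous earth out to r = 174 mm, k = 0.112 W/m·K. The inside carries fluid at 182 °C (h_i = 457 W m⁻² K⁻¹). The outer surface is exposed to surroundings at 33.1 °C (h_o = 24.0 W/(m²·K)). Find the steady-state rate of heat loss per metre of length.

Q' = 185 W/m

Resistance network (inner→outer):
  R'_conv,in = 1/(2πr h) = 1/(2π·0.0793·457) = 0.004392 m·K/W
  R'_titanium = ln(0.102/0.0793)/(2πk) = 0.2517/(2π·21.2) = 0.001890 m·K/W
  R'_diatomaceous earth = ln(0.174/0.102)/(2πk) = 0.5341/(2π·0.112) = 0.7589 m·K/W
  R'_conv,out = 1/(2πr h) = 1/(2π·0.174·24.0) = 0.03811 m·K/W
ΣR = 0.004392 + 0.001890 + 0.7589 + 0.03811 = 0.8033 m·K/W
Q' = ΔT/ΣR = (182 °C − 33.1 °C)/0.8033 = 185 W/m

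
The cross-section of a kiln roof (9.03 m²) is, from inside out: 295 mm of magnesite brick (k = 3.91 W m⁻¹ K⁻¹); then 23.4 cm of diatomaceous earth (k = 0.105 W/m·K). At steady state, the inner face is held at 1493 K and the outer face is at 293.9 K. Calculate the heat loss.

Series thermal resistances, inner to outer:
  R_magnesite brick = L/(kA) = 0.295/(3.91·9.03) = 0.008355 K/W
  R_diatomaceous earth = L/(kA) = 0.234/(0.105·9.03) = 0.2468 K/W
ΣR = 0.008355 + 0.2468 = 0.2552 K/W
Q = ΔT/ΣR = (1493 K − 293.9 K)/0.2552 = 4700 W

Q = 4.70 kW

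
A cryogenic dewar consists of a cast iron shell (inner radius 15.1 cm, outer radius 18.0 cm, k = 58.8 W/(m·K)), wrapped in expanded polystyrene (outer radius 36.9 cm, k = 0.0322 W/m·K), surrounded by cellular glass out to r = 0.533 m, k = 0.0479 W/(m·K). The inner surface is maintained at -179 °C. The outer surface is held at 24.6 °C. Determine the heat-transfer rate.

Q = 24.2 W

Series thermal resistances, inner to outer:
  R_cast iron = (1/0.151 − 1/0.180)/(4πk) = 1.067/(4π·58.8) = 0.001444 K/W
  R_expanded polystyrene = (1/0.180 − 1/0.369)/(4πk) = 2.846/(4π·0.0322) = 7.032 K/W
  R_cellular glass = (1/0.369 − 1/0.533)/(4πk) = 0.8339/(4π·0.0479) = 1.385 K/W
ΣR = 0.001444 + 7.032 + 1.385 = 8.418 K/W
Q = ΔT/ΣR = (-179 °C − 24.6 °C)/8.418 = -24.2 W
(Negative Q ⇒ heat flows inward; heat gain = 24.2 W.)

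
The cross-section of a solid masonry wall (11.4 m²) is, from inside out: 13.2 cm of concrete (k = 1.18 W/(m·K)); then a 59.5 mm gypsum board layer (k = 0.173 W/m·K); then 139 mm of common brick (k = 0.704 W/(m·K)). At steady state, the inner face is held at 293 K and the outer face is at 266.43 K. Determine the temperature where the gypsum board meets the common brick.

Treat each layer as a resistance in series:
  R_concrete = L/(kA) = 0.132/(1.18·11.4) = 0.009813 K/W
  R_gypsum board = L/(kA) = 0.0595/(0.173·11.4) = 0.03017 K/W
  R_common brick = L/(kA) = 0.139/(0.704·11.4) = 0.01732 K/W
ΣR = 0.009813 + 0.03017 + 0.01732 = 0.05730 K/W
Q = ΔT/ΣR = (293 K − 266.43 K)/0.05730 = 463.7 W
From the inner boundary to the gypsum board/common brick interface, ΣR_partial = 0.03998 K/W.
T_interface = T_in − Q·ΣR_partial = 293 K − (463.7)(0.03998) = 274.46 K

T = 274.46 K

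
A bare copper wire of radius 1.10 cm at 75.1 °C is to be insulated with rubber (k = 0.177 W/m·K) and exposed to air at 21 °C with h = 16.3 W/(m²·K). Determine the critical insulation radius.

r_cr = 1.09 cm

For a cylinder, r_cr = k_ins/h = 0.177/16.3 = 0.0109 m = 1.09 cm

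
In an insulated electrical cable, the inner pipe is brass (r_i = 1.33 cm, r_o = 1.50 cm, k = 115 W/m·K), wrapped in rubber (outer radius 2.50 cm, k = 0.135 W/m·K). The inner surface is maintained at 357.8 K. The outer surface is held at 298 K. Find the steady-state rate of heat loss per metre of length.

Treat each layer as a resistance in series:
  R'_brass = ln(0.0150/0.0133)/(2πk) = 0.1203/(2π·115) = 1.665×10^-4 m·K/W
  R'_rubber = ln(0.0250/0.0150)/(2πk) = 0.5108/(2π·0.135) = 0.6022 m·K/W
ΣR = 1.665×10^-4 + 0.6022 = 0.6024 m·K/W
Q' = ΔT/ΣR = (357.8 K − 298 K)/0.6024 = 99.3 W/m

Q' = 99.3 W/m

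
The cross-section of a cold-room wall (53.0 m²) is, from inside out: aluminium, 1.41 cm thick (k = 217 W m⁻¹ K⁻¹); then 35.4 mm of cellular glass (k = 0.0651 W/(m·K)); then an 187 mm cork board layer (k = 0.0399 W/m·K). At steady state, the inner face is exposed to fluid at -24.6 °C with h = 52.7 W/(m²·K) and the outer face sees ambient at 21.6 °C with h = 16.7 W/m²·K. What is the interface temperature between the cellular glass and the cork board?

T = -19.7 °C

Treat each layer as a resistance in series:
  R_conv,in = 1/(hA) = 1/(52.7·53.0) = 3.580×10^-4 K/W
  R_aluminium = L/(kA) = 0.0141/(217·53.0) = 1.226×10^-6 K/W
  R_cellular glass = L/(kA) = 0.0354/(0.0651·53.0) = 0.01026 K/W
  R_cork board = L/(kA) = 0.187/(0.0399·53.0) = 0.08843 K/W
  R_conv,out = 1/(hA) = 1/(16.7·53.0) = 0.001130 K/W
ΣR = 3.580×10^-4 + 1.226×10^-6 + 0.01026 + 0.08843 + 0.001130 = 0.1002 K/W
Q = ΔT/ΣR = (-24.6 °C − 21.6 °C)/0.1002 = -461.1 W
From the inner boundary to the cellular glass/cork board interface, ΣR_partial = 0.01062 K/W.
T_interface = T_in − Q·ΣR_partial = -24.6 °C − (-461.1)(0.01062) = -19.7 °C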